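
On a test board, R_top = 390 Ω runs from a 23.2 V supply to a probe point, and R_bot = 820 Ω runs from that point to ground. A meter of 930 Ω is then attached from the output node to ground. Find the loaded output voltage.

V_out ≈ 12.2 V

The load sits in parallel with R_bot: R_bot‖R_L = (820 × 930) / (820 + 930) = 435.8 Ω.
V_out = 23.2 × 435.8 / (390 + 435.8) = 23.2 × 435.8/825.8 = 12.2 V.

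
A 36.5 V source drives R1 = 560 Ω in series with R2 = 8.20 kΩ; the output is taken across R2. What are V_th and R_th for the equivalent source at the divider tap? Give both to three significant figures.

V_th is the open-circuit tap voltage: 36.5 × 8200/(560 + 8200) = 34.2 V.
With the supply zeroed, R1 and R2 appear in parallel from the tap: R_th = R1‖R2 = (560 × 8200)/8760 = 524 Ω.

V_th = 34.2 V, R_th = 524 Ω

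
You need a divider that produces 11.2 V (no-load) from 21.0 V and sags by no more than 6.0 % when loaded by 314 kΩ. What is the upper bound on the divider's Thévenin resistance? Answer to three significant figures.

R_th ≤ 20.0 kΩ

Loading drop = R_th/(R_th + R_L) ≤ 0.0600, so R_th ≤ R_L · ε/(1−ε) = 314 kΩ × 0.0600/0.9400 = 20.0 kΩ.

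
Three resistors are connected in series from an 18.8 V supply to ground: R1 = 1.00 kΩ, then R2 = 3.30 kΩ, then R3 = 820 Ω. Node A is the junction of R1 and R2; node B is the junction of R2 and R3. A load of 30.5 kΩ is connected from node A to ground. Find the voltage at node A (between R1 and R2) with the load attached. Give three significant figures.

V ≈ 14.7 V

Below node A the series string R2+R3 = 4120 Ω sits in parallel with the 30500 Ω load: 3630 Ω.
V_A = 18.8 × 3630/(1000 + 3630) = 14.7 V.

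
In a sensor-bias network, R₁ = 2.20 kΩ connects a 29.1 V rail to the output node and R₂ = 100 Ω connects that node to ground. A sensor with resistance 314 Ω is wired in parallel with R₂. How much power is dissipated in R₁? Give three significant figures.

P ≈ 360 mW

Total resistance from the source is R₁ + (R₂‖R_L) = 2276 Ω, so I = 29.1/2276 Ω = 12.79 mA.
P = I²·R₁ = (12.79 mA)² × 2.20 kΩ = 360 mW.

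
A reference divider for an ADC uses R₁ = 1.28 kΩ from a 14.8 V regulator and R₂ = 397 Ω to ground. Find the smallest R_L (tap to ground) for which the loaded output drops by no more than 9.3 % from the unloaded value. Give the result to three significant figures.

R_L(min) ≈ 2.96 kΩ

Output resistance R_th = R₁‖R₂ = (1280 × 397)/1677 = 303.0 Ω.
The fractional drop is R_th/(R_th + R_L); requiring this ≤ 0.0930 gives R_L ≥ R_th(1/0.0930 − 1) = 303.0 × 9.753 = 2.96 kΩ.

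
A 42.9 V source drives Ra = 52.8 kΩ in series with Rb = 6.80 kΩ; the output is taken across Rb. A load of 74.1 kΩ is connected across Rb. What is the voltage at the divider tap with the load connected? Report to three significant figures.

V_out ≈ 4.53 V

The load sits in parallel with Rb: Rb‖R_L = (6.80 × 74.1) / (6.80 + 74.1) = 6.228 kΩ.
V_out = 42.9 × 6.228 / (52.8 + 6.228) = 42.9 × 6.228/59.03 = 4.53 V.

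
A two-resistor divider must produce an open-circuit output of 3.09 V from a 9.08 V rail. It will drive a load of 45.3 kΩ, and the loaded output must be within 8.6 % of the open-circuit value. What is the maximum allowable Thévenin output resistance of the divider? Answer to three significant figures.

Loading drop = R_th/(R_th + R_L) ≤ 0.0860, so R_th ≤ R_L · ε/(1−ε) = 45.3 kΩ × 0.0860/0.9140 = 4.26 kΩ.
(Any R1, R2 with R2/(R1+R2) = 0.340 and R1‖R2 ≤ 4.26 kΩ will meet the spec.)

R_th ≤ 4.26 kΩ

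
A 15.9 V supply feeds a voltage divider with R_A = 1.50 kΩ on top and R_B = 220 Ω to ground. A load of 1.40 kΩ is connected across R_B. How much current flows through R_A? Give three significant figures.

R_B‖R_L = 190.1 Ω, so the source sees R_A + R_B‖R_L = 1690 Ω.
I = 15.9 V / 1690 Ω = 9.41 mA.

I ≈ 9.41 mA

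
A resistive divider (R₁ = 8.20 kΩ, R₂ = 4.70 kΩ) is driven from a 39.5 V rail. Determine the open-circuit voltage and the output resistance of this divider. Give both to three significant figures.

V_th is the open-circuit tap voltage: 39.5 × 4.70/(8.20 + 4.70) = 14.4 V.
With the supply zeroed, R₁ and R₂ appear in parallel from the tap: R_th = R₁‖R₂ = (8.20 × 4.70)/12.90 = 2.99 kΩ.

V_th = 14.4 V, R_th = 2.99 kΩ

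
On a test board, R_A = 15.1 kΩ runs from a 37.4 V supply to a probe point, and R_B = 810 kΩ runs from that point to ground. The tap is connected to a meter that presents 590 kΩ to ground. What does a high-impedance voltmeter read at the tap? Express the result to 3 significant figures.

The load sits in parallel with R_B: R_B‖R_L = (810 × 590) / (810 + 590) = 341.4 kΩ.
V_out = 37.4 × 341.4 / (15.1 + 341.4) = 37.4 × 341.4/356.5 = 35.8 V.

V_out ≈ 35.8 V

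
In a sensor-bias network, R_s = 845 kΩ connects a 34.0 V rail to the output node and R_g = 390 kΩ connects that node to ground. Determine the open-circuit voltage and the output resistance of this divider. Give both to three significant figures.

V_th = 10.7 V, R_th = 267 kΩ

V_th is the open-circuit tap voltage: 34.0 × 390/(845 + 390) = 10.7 V.
With the supply zeroed, R_s and R_g appear in parallel from the tap: R_th = R_s‖R_g = (845 × 390)/1235 = 267 kΩ.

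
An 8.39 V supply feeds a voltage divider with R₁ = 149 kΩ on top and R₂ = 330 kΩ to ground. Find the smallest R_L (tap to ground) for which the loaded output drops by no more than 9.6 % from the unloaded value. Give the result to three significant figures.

Output resistance R_th = R₁‖R₂ = (149 × 330)/479.0 = 102.7 kΩ.
The fractional drop is R_th/(R_th + R_L); requiring this ≤ 0.0960 gives R_L ≥ R_th(1/0.0960 − 1) = 102.7 × 9.417 = 967 kΩ.

R_L(min) ≈ 967 kΩ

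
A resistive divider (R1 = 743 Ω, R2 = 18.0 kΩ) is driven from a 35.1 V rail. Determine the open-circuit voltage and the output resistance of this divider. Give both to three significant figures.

V_th is the open-circuit tap voltage: 35.1 × 18000/(743 + 18000) = 33.7 V.
With the supply zeroed, R1 and R2 appear in parallel from the tap: R_th = R1‖R2 = (743 × 18000)/18740 = 714 Ω.

V_th = 33.7 V, R_th = 714 Ω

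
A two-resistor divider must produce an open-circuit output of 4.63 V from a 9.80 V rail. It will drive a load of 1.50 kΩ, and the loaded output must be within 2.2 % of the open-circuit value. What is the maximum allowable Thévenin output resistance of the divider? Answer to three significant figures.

Loading drop = R_th/(R_th + R_L) ≤ 0.0220, so R_th ≤ R_L · ε/(1−ε) = 1.50 kΩ × 0.0220/0.9780 = 33.7 Ω.

R_th ≤ 33.7 Ω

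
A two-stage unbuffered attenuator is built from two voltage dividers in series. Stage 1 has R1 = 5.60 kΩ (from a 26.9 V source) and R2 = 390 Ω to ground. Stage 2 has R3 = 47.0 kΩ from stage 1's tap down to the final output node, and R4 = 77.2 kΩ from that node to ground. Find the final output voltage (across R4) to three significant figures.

V_out ≈ 1.09 V

Stage 2 presents R3+R4 = 124200 Ω as a load on stage 1's tap.
Stage 1's lower leg becomes R2‖(R3+R4) = 388.8 Ω, so V_mid = 26.9 × 388.8/5989 = 1.746 V.
Stage 2 is itself unloaded: V_out = V_mid × R4/(R3+R4) = 1.746 × 77200/124200 = 1.09 V.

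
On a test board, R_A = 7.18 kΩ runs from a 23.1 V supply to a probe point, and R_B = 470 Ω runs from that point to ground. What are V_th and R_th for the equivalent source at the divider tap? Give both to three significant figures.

V_th is the open-circuit tap voltage: 23.1 × 470/(7180 + 470) = 1.42 V.
With the supply zeroed, R_A and R_B appear in parallel from the tap: R_th = R_A‖R_B = (7180 × 470)/7650 = 441 Ω.

V_th = 1.42 V, R_th = 441 Ω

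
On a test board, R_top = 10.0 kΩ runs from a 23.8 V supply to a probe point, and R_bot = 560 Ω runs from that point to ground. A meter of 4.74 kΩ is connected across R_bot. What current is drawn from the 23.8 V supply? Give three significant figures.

I ≈ 2.27 mA

R_bot‖R_L = 500.8 Ω, so the source sees R_top + R_bot‖R_L = 10500 Ω.
I = 23.8 V / 10500 Ω = 2.27 mA.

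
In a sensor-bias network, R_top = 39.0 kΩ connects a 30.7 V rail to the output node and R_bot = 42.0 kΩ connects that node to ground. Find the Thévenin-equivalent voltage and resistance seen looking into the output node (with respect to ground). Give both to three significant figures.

V_th = 15.9 V, R_th = 20.2 kΩ

V_th is the open-circuit tap voltage: 30.7 × 42.0/(39.0 + 42.0) = 15.9 V.
With the supply zeroed, R_top and R_bot appear in parallel from the tap: R_th = R_top‖R_bot = (39.0 × 42.0)/81.00 = 20.2 kΩ.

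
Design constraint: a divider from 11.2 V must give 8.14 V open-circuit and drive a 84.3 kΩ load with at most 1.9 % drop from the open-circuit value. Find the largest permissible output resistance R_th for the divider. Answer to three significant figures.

R_th ≤ 1.63 kΩ

Loading drop = R_th/(R_th + R_L) ≤ 0.0190, so R_th ≤ R_L · ε/(1−ε) = 84.3 kΩ × 0.0190/0.9810 = 1.63 kΩ.
(Any R1, R2 with R2/(R1+R2) = 0.727 and R1‖R2 ≤ 1.63 kΩ will meet the spec.)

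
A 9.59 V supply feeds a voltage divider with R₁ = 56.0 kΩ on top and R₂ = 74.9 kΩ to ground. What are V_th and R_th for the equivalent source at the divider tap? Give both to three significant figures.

V_th = 5.49 V, R_th = 32.0 kΩ

V_th is the open-circuit tap voltage: 9.59 × 74.9/(56.0 + 74.9) = 5.49 V.
With the supply zeroed, R₁ and R₂ appear in parallel from the tap: R_th = R₁‖R₂ = (56.0 × 74.9)/130.9 = 32.0 kΩ.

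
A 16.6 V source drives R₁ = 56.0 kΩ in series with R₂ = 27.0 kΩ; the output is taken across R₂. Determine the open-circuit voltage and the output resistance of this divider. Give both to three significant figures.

V_th is the open-circuit tap voltage: 16.6 × 27.0/(56.0 + 27.0) = 5.40 V.
With the supply zeroed, R₁ and R₂ appear in parallel from the tap: R_th = R₁‖R₂ = (56.0 × 27.0)/83.00 = 18.2 kΩ.

V_th = 5.40 V, R_th = 18.2 kΩ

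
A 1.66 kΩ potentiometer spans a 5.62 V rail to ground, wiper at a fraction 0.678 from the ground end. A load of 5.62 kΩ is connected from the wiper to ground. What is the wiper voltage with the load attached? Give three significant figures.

The wiper splits the pot into (1−α)R = 534.5 Ω above and αR = 1125 Ω below.
Lower section ‖ load = 937.7 Ω.
V_wiper = 5.62 × 937.7/(534.5 + 937.7) = 3.58 V.

V ≈ 3.58 V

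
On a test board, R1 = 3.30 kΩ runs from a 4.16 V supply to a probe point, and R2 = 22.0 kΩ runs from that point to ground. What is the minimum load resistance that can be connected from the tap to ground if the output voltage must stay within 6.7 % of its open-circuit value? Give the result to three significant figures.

R_L(min) ≈ 40.0 kΩ

Output resistance R_th = R1‖R2 = (3.30 × 22.0)/25.30 = 2.870 kΩ.
The fractional drop is R_th/(R_th + R_L); requiring this ≤ 0.0670 gives R_L ≥ R_th(1/0.0670 − 1) = 2.870 × 13.93 = 40.0 kΩ.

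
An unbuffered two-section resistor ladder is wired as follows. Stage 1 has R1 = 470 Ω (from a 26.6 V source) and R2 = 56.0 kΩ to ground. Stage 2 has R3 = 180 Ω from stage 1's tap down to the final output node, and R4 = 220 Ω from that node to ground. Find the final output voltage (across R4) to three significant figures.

Stage 2 presents R3+R4 = 400.0 Ω as a load on stage 1's tap.
Stage 1's lower leg becomes R2‖(R3+R4) = 397.2 Ω, so V_mid = 26.6 × 397.2/867.2 = 12.18 V.
Stage 2 is itself unloaded: V_out = V_mid × R4/(R3+R4) = 12.18 × 220/400.0 = 6.70 V.

V_out ≈ 6.70 V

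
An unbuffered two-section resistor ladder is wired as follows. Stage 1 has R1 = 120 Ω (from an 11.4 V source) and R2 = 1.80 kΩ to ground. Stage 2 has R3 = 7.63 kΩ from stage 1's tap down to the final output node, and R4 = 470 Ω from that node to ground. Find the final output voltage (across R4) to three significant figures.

V_out ≈ 0.612 V

Stage 2 presents R3+R4 = 8100 Ω as a load on stage 1's tap.
Stage 1's lower leg becomes R2‖(R3+R4) = 1473 Ω, so V_mid = 11.4 × 1473/1593 = 10.54 V.
Stage 2 is itself unloaded: V_out = V_mid × R4/(R3+R4) = 10.54 × 470/8100 = 0.612 V.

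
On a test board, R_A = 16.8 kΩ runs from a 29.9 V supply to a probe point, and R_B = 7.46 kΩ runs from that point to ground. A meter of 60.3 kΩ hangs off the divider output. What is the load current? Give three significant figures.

R_B‖R_L = 6.639 kΩ; V_out = 29.9 × 6.639/23.44 = 8.469 V.
I_L = V_out / R_L = 8.469 / 60.3 kΩ = 0.140 mA.

I_L ≈ 0.140 mA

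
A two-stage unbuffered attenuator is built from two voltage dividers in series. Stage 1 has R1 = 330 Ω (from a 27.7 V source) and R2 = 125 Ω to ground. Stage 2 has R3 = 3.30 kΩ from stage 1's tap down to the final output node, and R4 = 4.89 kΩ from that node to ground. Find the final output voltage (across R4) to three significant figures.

Stage 2 presents R3+R4 = 8190 Ω as a load on stage 1's tap.
Stage 1's lower leg becomes R2‖(R3+R4) = 123.1 Ω, so V_mid = 27.7 × 123.1/453.1 = 7.527 V.
Stage 2 is itself unloaded: V_out = V_mid × R4/(R3+R4) = 7.527 × 4890/8190 = 4.49 V.

V_out ≈ 4.49 V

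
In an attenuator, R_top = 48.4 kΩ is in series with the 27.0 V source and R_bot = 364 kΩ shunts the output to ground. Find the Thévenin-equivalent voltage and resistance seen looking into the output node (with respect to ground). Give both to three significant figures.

V_th = 23.8 V, R_th = 42.7 kΩ

V_th is the open-circuit tap voltage: 27.0 × 364/(48.4 + 364) = 23.8 V.
With the supply zeroed, R_top and R_bot appear in parallel from the tap: R_th = R_top‖R_bot = (48.4 × 364)/412.4 = 42.7 kΩ.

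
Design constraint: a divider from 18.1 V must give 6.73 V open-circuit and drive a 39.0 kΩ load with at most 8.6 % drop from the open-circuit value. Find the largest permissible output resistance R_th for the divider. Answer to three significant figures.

Loading drop = R_th/(R_th + R_L) ≤ 0.0860, so R_th ≤ R_L · ε/(1−ε) = 39.0 kΩ × 0.0860/0.9140 = 3.67 kΩ.
(Any R1, R2 with R2/(R1+R2) = 0.372 and R1‖R2 ≤ 3.67 kΩ will meet the spec.)

R_th ≤ 3.67 kΩ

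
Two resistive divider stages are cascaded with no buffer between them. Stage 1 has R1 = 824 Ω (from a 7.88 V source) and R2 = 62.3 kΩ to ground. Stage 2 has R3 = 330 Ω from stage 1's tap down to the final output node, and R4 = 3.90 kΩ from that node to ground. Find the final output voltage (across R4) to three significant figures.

Stage 2 presents R3+R4 = 4230 Ω as a load on stage 1's tap.
Stage 1's lower leg becomes R2‖(R3+R4) = 3961 Ω, so V_mid = 7.88 × 3961/4785 = 6.523 V.
Stage 2 is itself unloaded: V_out = V_mid × R4/(R3+R4) = 6.523 × 3900/4230 = 6.01 V.

V_out ≈ 6.01 V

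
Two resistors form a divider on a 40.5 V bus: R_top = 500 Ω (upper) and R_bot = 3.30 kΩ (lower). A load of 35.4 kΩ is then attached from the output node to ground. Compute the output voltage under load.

The load sits in parallel with R_bot: R_bot‖R_L = (3300 × 35400) / (3300 + 35400) = 3019 Ω.
V_out = 40.5 × 3019 / (500 + 3019) = 40.5 × 3019/3519 = 34.7 V.

V_out ≈ 34.7 V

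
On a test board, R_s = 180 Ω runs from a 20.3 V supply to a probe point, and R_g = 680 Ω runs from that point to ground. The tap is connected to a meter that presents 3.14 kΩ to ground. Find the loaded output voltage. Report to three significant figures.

V_out ≈ 15.4 V

The load sits in parallel with R_g: R_g‖R_L = (680 × 3140) / (680 + 3140) = 559.0 Ω.
V_out = 20.3 × 559.0 / (180 + 559.0) = 20.3 × 559.0/739.0 = 15.4 V.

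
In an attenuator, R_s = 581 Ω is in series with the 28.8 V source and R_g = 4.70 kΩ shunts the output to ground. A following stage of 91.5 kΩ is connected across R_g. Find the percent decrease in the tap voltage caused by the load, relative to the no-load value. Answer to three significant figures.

The divider's output (Thévenin) resistance is R_s‖R_g = 517.1 Ω.
Fractional drop under load = R_th/(R_th + R_L) = 517.1 / (517.1 + 91500) = 0.005619.
So the output falls by 0.562 %.

0.562 %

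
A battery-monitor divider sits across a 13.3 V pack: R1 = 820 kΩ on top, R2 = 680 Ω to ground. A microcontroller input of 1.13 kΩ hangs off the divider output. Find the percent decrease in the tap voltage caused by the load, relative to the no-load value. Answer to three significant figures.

Unloaded V = 13.3 × 680/820700 = 0.01102 V.
Loaded: R2‖R_L = 424.5 Ω, giving V = 13.3 × 424.5/820400 = 0.006882 V.
Drop = (0.01102 − 0.006882) / 0.01102 = 37.5 %.

37.5 %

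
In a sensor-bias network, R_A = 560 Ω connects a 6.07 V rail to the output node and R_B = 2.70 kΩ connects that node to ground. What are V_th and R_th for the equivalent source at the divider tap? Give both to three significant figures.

V_th = 5.03 V, R_th = 464 Ω

V_th is the open-circuit tap voltage: 6.07 × 2700/(560 + 2700) = 5.03 V.
With the supply zeroed, R_A and R_B appear in parallel from the tap: R_th = R_A‖R_B = (560 × 2700)/3260 = 464 Ω.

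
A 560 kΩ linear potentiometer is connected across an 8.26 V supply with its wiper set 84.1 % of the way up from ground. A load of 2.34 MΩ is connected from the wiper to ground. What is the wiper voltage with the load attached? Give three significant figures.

The wiper splits the pot into (1−α)R = 89.04 kΩ above and αR = 471.0 kΩ below.
Lower section ‖ load = 392.1 kΩ.
V_wiper = 8.26 × 392.1/(89.04 + 392.1) = 6.73 V.

V ≈ 6.73 V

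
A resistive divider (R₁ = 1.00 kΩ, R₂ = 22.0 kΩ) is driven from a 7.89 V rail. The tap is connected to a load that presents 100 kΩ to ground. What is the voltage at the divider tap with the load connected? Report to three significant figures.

V_out ≈ 7.48 V

The load sits in parallel with R₂: R₂‖R_L = (22.0 × 100) / (22.0 + 100) = 18.03 kΩ.
V_out = 7.89 × 18.03 / (1.00 + 18.03) = 7.89 × 18.03/19.03 = 7.48 V.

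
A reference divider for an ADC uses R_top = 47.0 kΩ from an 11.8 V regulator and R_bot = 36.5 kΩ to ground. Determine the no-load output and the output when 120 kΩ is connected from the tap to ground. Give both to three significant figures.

Unloaded: 5.16 V; loaded: 4.40 V

Open-circuit: V = 11.8 × 36.5/(47.0 + 36.5) = 5.16 V.
With the load, R_bot becomes R_bot‖R_L = 27.99 kΩ, so V = 11.8 × 27.99/74.99 = 4.40 V.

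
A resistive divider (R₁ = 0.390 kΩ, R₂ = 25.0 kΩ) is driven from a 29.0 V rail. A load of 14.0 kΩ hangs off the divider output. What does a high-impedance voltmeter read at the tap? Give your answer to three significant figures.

The load sits in parallel with R₂: R₂‖R_L = (25000 × 14000) / (25000 + 14000) = 8974 Ω.
V_out = 29.0 × 8974 / (390 + 8974) = 29.0 × 8974/9364 = 27.8 V.

V_out ≈ 27.8 V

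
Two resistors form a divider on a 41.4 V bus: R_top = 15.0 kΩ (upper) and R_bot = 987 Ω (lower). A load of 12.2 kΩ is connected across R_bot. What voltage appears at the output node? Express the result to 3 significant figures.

The load sits in parallel with R_bot: R_bot‖R_L = (987 × 12200) / (987 + 12200) = 913.1 Ω.
V_out = 41.4 × 913.1 / (15000 + 913.1) = 41.4 × 913.1/15910 = 2.38 V.

V_out ≈ 2.38 V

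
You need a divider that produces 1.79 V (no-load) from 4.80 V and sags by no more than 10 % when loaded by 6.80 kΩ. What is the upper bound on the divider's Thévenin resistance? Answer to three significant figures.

R_th ≤ 756 Ω

Loading drop = R_th/(R_th + R_L) ≤ 0.100, so R_th ≤ R_L · ε/(1−ε) = 6.80 kΩ × 0.100/0.9000 = 756 Ω.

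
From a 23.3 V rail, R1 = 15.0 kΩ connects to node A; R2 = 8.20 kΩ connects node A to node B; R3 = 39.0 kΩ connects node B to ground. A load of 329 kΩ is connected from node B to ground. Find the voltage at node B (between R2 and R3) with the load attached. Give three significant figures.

V ≈ 14.0 V

At node B, R3 is in parallel with the load: R3‖R_L = 34.87 kΩ.
Below node A the resistance is R2 + (R3‖R_L) = 43.07 kΩ, so V_A = 23.3 × 43.07/58.07 = 17.28 V.
Then V_B = V_A × (R3‖R_L)/(R2 + R3‖R_L) = 17.28 × 34.87/43.07 = 14.0 V.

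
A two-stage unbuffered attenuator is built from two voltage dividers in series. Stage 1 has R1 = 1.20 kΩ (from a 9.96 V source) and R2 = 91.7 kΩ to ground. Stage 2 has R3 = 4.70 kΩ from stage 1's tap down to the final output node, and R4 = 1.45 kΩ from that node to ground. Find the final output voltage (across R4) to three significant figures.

Stage 2 presents R3+R4 = 6.150 kΩ as a load on stage 1's tap.
Stage 1's lower leg becomes R2‖(R3+R4) = 5.763 kΩ, so V_mid = 9.96 × 5.763/6.963 = 8.244 V.
Stage 2 is itself unloaded: V_out = V_mid × R4/(R3+R4) = 8.244 × 1.45/6.150 = 1.94 V.

V_out ≈ 1.94 V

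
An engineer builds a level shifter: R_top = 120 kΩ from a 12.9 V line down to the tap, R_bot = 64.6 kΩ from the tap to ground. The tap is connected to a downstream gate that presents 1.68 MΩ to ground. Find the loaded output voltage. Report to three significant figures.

The load sits in parallel with R_bot: R_bot‖R_L = (64.6 × 1680) / (64.6 + 1680) = 62.21 kΩ.
V_out = 12.9 × 62.21 / (120 + 62.21) = 12.9 × 62.21/182.2 = 4.40 V.

V_out ≈ 4.40 V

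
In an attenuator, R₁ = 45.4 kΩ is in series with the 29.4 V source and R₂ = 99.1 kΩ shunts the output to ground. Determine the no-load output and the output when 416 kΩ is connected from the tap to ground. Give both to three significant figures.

Unloaded: 20.2 V; loaded: 18.8 V

Open-circuit: V = 29.4 × 99.1/(45.4 + 99.1) = 20.2 V.
With the load, R₂ becomes R₂‖R_L = 80.03 kΩ, so V = 29.4 × 80.03/125.4 = 18.8 V.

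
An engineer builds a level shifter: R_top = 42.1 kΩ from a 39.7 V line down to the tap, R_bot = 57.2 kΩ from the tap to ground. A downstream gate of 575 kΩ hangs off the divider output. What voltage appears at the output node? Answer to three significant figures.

V_out ≈ 21.9 V

The load sits in parallel with R_bot: R_bot‖R_L = (57.2 × 575) / (57.2 + 575) = 52.02 kΩ.
V_out = 39.7 × 52.02 / (42.1 + 52.02) = 39.7 × 52.02/94.12 = 21.9 V.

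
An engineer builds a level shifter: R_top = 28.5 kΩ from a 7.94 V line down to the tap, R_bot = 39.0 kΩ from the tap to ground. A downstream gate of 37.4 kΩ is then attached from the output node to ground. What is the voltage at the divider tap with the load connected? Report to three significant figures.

The load sits in parallel with R_bot: R_bot‖R_L = (39.0 × 37.4) / (39.0 + 37.4) = 19.09 kΩ.
V_out = 7.94 × 19.09 / (28.5 + 19.09) = 7.94 × 19.09/47.59 = 3.19 V.

V_out ≈ 3.19 V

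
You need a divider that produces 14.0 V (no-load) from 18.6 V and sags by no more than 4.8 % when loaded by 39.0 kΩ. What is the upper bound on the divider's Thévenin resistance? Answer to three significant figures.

R_th ≤ 1.97 kΩ

Loading drop = R_th/(R_th + R_L) ≤ 0.0480, so R_th ≤ R_L · ε/(1−ε) = 39.0 kΩ × 0.0480/0.9520 = 1.97 kΩ.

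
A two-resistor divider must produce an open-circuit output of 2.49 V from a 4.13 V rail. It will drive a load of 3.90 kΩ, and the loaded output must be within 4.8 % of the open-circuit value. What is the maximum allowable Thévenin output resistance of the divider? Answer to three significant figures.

Loading drop = R_th/(R_th + R_L) ≤ 0.0480, so R_th ≤ R_L · ε/(1−ε) = 3.90 kΩ × 0.0480/0.9520 = 197 Ω.
(Any R1, R2 with R2/(R1+R2) = 0.603 and R1‖R2 ≤ 197 Ω will meet the spec.)

R_th ≤ 197 Ω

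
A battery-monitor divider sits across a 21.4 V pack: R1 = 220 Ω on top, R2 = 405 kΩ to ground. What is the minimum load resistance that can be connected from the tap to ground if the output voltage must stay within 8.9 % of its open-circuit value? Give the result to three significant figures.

Output resistance R_th = R1‖R2 = (220 × 405000)/405200 = 219.9 Ω.
The fractional drop is R_th/(R_th + R_L); requiring this ≤ 0.0890 gives R_L ≥ R_th(1/0.0890 − 1) = 219.9 × 10.24 = 2.25 kΩ.

R_L(min) ≈ 2.25 kΩ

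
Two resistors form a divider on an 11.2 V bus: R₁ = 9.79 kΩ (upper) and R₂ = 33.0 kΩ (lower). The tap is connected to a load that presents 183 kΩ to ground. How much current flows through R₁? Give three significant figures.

R₂‖R_L = 27.96 kΩ, so the source sees R₁ + R₂‖R_L = 37.75 kΩ.
I = 11.2 V / 37.75 kΩ = 0.297 mA.

I ≈ 0.297 mA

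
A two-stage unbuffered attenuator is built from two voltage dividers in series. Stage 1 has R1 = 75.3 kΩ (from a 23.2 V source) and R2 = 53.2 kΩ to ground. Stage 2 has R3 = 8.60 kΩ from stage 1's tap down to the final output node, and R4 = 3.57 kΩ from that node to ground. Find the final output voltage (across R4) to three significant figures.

Stage 2 presents R3+R4 = 12.17 kΩ as a load on stage 1's tap.
Stage 1's lower leg becomes R2‖(R3+R4) = 9.904 kΩ, so V_mid = 23.2 × 9.904/85.20 = 2.697 V.
Stage 2 is itself unloaded: V_out = V_mid × R4/(R3+R4) = 2.697 × 3.57/12.17 = 0.791 V.

V_out ≈ 0.791 V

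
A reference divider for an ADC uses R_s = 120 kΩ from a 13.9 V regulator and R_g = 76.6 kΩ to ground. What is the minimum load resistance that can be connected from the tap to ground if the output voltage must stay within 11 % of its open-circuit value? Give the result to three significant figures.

Output resistance R_th = R_s‖R_g = (120 × 76.6)/196.6 = 46.75 kΩ.
The fractional drop is R_th/(R_th + R_L); requiring this ≤ 0.110 gives R_L ≥ R_th(1/0.110 − 1) = 46.75 × 8.091 = 378 kΩ.

R_L(min) ≈ 378 kΩ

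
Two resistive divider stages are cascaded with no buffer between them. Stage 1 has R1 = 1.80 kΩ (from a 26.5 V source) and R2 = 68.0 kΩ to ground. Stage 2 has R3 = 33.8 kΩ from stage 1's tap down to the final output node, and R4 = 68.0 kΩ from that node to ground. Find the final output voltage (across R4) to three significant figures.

Stage 2 presents R3+R4 = 101.8 kΩ as a load on stage 1's tap.
Stage 1's lower leg becomes R2‖(R3+R4) = 40.77 kΩ, so V_mid = 26.5 × 40.77/42.57 = 25.38 V.
Stage 2 is itself unloaded: V_out = V_mid × R4/(R3+R4) = 25.38 × 68.0/101.8 = 17.0 V.

V_out ≈ 17.0 V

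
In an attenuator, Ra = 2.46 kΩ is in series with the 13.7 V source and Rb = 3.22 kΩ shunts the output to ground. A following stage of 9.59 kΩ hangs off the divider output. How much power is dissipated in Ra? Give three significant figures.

Total resistance from the source is Ra + (Rb‖R_L) = 4.871 kΩ, so I = 13.7/4.871 kΩ = 2.813 mA.
P = I²·Ra = (2.813 mA)² × 2.46 kΩ = 19.5 mW.

P ≈ 19.5 mW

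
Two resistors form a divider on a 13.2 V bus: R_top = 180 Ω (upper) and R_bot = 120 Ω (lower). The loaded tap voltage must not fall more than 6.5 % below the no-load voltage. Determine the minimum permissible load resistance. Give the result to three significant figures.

R_L(min) ≈ 1.04 kΩ

Output resistance R_th = R_top‖R_bot = (180 × 120)/300.0 = 72.00 Ω.
The fractional drop is R_th/(R_th + R_L); requiring this ≤ 0.0650 gives R_L ≥ R_th(1/0.0650 − 1) = 72.00 × 14.38 = 1.04 kΩ.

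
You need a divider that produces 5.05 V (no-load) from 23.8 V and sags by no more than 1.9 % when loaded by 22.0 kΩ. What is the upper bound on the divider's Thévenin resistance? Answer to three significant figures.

R_th ≤ 426 Ω

Loading drop = R_th/(R_th + R_L) ≤ 0.0190, so R_th ≤ R_L · ε/(1−ε) = 22.0 kΩ × 0.0190/0.9810 = 426 Ω.
(Any R1, R2 with R2/(R1+R2) = 0.212 and R1‖R2 ≤ 426 Ω will meet the spec.)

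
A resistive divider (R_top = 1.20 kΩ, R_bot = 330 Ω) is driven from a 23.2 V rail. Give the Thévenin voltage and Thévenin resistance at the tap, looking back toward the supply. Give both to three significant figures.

V_th = 5.00 V, R_th = 259 Ω

V_th is the open-circuit tap voltage: 23.2 × 330/(1200 + 330) = 5.00 V.
With the supply zeroed, R_top and R_bot appear in parallel from the tap: R_th = R_top‖R_bot = (1200 × 330)/1530 = 259 Ω.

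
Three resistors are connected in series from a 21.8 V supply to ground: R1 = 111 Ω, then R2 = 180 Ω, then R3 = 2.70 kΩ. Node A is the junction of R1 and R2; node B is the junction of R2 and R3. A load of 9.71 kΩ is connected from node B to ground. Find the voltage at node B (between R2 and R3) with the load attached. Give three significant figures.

At node B, R3 is in parallel with the load: R3‖R_L = 2113 Ω.
Below node A the resistance is R2 + (R3‖R_L) = 2293 Ω, so V_A = 21.8 × 2293/2404 = 20.79 V.
Then V_B = V_A × (R3‖R_L)/(R2 + R3‖R_L) = 20.79 × 2113/2293 = 19.2 V.

V ≈ 19.2 V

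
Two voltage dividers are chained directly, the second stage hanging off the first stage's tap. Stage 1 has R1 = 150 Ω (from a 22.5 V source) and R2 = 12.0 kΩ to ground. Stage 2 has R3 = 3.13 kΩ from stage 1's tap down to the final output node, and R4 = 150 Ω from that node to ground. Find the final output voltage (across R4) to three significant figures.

Stage 2 presents R3+R4 = 3280 Ω as a load on stage 1's tap.
Stage 1's lower leg becomes R2‖(R3+R4) = 2576 Ω, so V_mid = 22.5 × 2576/2726 = 21.26 V.
Stage 2 is itself unloaded: V_out = V_mid × R4/(R3+R4) = 21.26 × 150/3280 = 0.972 V.

V_out ≈ 0.972 V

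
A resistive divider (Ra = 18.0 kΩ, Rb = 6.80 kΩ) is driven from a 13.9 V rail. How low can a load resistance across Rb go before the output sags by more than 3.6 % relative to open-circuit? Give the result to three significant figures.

Output resistance R_th = Ra‖Rb = (18.0 × 6.80)/24.80 = 4.935 kΩ.
The fractional drop is R_th/(R_th + R_L); requiring this ≤ 0.0360 gives R_L ≥ R_th(1/0.0360 − 1) = 4.935 × 26.78 = 132 kΩ.

R_L(min) ≈ 132 kΩ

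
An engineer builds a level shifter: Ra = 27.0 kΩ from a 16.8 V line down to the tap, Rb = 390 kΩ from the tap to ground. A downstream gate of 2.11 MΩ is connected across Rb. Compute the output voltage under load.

V_out ≈ 15.5 V

The load sits in parallel with Rb: Rb‖R_L = (390 × 2110) / (390 + 2110) = 329.2 kΩ.
V_out = 16.8 × 329.2 / (27.0 + 329.2) = 16.8 × 329.2/356.2 = 15.5 V.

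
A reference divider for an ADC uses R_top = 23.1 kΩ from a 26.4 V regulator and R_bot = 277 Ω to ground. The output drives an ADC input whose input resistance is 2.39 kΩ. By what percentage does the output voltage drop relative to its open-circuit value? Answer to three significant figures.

10.3 %

Unloaded V = 26.4 × 277/23380 = 0.31282 V.
Loaded: R_bot‖R_L = 248.2 Ω, giving V = 26.4 × 248.2/23350 = 0.28068 V.
Drop = (0.31282 − 0.28068) / 0.31282 = 10.3 %.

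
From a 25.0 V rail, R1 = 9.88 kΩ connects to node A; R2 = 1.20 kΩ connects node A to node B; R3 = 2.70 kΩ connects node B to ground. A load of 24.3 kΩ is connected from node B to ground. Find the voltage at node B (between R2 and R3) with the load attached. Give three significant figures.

At node B, R3 is in parallel with the load: R3‖R_L = 2.430 kΩ.
Below node A the resistance is R2 + (R3‖R_L) = 3.630 kΩ, so V_A = 25.0 × 3.630/13.51 = 6.717 V.
Then V_B = V_A × (R3‖R_L)/(R2 + R3‖R_L) = 6.717 × 2.430/3.630 = 4.50 V.

V ≈ 4.50 V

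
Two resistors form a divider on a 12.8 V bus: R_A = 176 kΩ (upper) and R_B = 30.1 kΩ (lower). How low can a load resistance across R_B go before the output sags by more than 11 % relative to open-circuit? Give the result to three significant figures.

Output resistance R_th = R_A‖R_B = (176 × 30.1)/206.1 = 25.70 kΩ.
The fractional drop is R_th/(R_th + R_L); requiring this ≤ 0.110 gives R_L ≥ R_th(1/0.110 − 1) = 25.70 × 8.091 = 208 kΩ.

R_L(min) ≈ 208 kΩ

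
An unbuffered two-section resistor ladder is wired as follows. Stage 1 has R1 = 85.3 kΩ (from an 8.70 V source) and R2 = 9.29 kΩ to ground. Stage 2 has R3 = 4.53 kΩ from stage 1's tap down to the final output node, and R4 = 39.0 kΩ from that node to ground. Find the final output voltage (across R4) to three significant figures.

V_out ≈ 0.642 V

Stage 2 presents R3+R4 = 43.53 kΩ as a load on stage 1's tap.
Stage 1's lower leg becomes R2‖(R3+R4) = 7.656 kΩ, so V_mid = 8.70 × 7.656/92.96 = 0.7166 V.
Stage 2 is itself unloaded: V_out = V_mid × R4/(R3+R4) = 0.7166 × 39.0/43.53 = 0.642 V.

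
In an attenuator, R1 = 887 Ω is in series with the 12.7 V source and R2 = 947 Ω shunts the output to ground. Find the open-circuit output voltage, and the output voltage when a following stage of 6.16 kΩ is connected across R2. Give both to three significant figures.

Open-circuit: V = 12.7 × 947/(887 + 947) = 6.56 V.
With the load, R2 becomes R2‖R_L = 820.8 Ω, so V = 12.7 × 820.8/1708 = 6.10 V.

Unloaded: 6.56 V; loaded: 6.10 V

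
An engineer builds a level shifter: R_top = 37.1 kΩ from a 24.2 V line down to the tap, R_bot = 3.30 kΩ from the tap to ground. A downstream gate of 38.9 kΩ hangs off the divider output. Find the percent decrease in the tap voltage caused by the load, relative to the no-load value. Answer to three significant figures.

7.23 %

The divider's output (Thévenin) resistance is R_top‖R_bot = 3.030 kΩ.
Fractional drop under load = R_th/(R_th + R_L) = 3.030 / (3.030 + 38.9) = 0.07227.
So the output falls by 7.23 %.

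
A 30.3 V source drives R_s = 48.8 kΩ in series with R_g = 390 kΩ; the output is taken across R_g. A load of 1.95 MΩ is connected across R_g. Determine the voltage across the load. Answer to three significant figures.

V_out ≈ 26.3 V

The load sits in parallel with R_g: R_g‖R_L = (390 × 1950) / (390 + 1950) = 325.0 kΩ.
V_out = 30.3 × 325.0 / (48.8 + 325.0) = 30.3 × 325.0/373.8 = 26.3 V.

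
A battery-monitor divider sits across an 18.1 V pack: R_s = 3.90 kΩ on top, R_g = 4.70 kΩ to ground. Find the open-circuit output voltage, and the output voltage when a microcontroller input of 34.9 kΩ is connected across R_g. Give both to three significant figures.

Open-circuit: V = 18.1 × 4.70/(3.90 + 4.70) = 9.89 V.
With the load, R_g becomes R_g‖R_L = 4.142 kΩ, so V = 18.1 × 4.142/8.042 = 9.32 V.

Unloaded: 9.89 V; loaded: 9.32 V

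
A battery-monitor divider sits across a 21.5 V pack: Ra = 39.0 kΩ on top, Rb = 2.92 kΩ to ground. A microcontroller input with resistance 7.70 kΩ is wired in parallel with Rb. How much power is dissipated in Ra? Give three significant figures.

P ≈ 10.7 mW

Total resistance from the source is Ra + (Rb‖R_L) = 41.12 kΩ, so I = 21.5/41.12 kΩ = 0.5229 mA.
P = I²·Ra = (0.5229 mA)² × 39.0 kΩ = 10.7 mW.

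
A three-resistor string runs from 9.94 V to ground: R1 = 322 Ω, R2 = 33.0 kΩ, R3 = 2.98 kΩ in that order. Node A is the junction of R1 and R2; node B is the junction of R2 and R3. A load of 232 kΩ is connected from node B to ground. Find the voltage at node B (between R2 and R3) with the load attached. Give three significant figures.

V ≈ 0.806 V

At node B, R3 is in parallel with the load: R3‖R_L = 2942 Ω.
Below node A the resistance is R2 + (R3‖R_L) = 35940 Ω, so V_A = 9.94 × 35940/36260 = 9.852 V.
Then V_B = V_A × (R3‖R_L)/(R2 + R3‖R_L) = 9.852 × 2942/35940 = 0.806 V.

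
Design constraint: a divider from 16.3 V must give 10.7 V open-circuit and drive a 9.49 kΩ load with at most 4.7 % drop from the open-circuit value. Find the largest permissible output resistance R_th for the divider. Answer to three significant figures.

Loading drop = R_th/(R_th + R_L) ≤ 0.0470, so R_th ≤ R_L · ε/(1−ε) = 9.49 kΩ × 0.0470/0.9530 = 468 Ω.

R_th ≤ 468 Ω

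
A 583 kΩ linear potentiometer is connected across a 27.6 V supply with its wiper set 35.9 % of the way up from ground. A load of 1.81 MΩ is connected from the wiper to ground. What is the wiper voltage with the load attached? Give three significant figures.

V ≈ 9.22 V

The wiper splits the pot into (1−α)R = 373.7 kΩ above and αR = 209.3 kΩ below.
Lower section ‖ load = 187.6 kΩ.
V_wiper = 27.6 × 187.6/(373.7 + 187.6) = 9.22 V.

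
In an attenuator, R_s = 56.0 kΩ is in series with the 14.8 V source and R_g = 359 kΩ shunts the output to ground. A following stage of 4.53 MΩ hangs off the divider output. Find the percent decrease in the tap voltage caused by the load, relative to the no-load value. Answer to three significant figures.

The divider's output (Thévenin) resistance is R_s‖R_g = 48.44 kΩ.
Fractional drop under load = R_th/(R_th + R_L) = 48.44 / (48.44 + 4530) = 0.01058.
So the output falls by 1.06 %.

1.06 %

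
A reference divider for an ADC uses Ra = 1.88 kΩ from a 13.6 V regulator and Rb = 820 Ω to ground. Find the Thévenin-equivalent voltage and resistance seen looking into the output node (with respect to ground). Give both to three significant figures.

V_th = 4.13 V, R_th = 571 Ω

V_th is the open-circuit tap voltage: 13.6 × 820/(1880 + 820) = 4.13 V.
With the supply zeroed, Ra and Rb appear in parallel from the tap: R_th = Ra‖Rb = (1880 × 820)/2700 = 571 Ω.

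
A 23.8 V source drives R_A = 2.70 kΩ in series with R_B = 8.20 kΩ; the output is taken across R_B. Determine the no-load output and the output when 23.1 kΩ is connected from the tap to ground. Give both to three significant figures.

Unloaded: 17.9 V; loaded: 16.5 V

Open-circuit: V = 23.8 × 8.20/(2.70 + 8.20) = 17.9 V.
With the load, R_B becomes R_B‖R_L = 6.052 kΩ, so V = 23.8 × 6.052/8.752 = 16.5 V.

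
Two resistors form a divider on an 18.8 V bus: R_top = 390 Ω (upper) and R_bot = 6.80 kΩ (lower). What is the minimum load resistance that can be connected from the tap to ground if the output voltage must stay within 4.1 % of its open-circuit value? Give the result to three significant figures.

Output resistance R_th = R_top‖R_bot = (390 × 6800)/7190 = 368.8 Ω.
The fractional drop is R_th/(R_th + R_L); requiring this ≤ 0.0410 gives R_L ≥ R_th(1/0.0410 − 1) = 368.8 × 23.39 = 8.63 kΩ.

R_L(min) ≈ 8.63 kΩ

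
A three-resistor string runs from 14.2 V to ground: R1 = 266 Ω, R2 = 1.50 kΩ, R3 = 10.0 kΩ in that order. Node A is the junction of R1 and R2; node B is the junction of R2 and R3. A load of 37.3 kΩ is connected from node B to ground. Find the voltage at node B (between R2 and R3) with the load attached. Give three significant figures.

At node B, R3 is in parallel with the load: R3‖R_L = 7886 Ω.
Below node A the resistance is R2 + (R3‖R_L) = 9386 Ω, so V_A = 14.2 × 9386/9652 = 13.81 V.
Then V_B = V_A × (R3‖R_L)/(R2 + R3‖R_L) = 13.81 × 7886/9386 = 11.6 V.

V ≈ 11.6 V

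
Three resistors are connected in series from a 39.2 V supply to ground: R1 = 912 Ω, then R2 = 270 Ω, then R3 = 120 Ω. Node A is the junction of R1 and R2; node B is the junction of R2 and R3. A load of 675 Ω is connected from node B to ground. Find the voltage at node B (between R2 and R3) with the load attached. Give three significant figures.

At node B, R3 is in parallel with the load: R3‖R_L = 101.9 Ω.
Below node A the resistance is R2 + (R3‖R_L) = 371.9 Ω, so V_A = 39.2 × 371.9/1284 = 11.35 V.
Then V_B = V_A × (R3‖R_L)/(R2 + R3‖R_L) = 11.35 × 101.9/371.9 = 3.11 V.

V ≈ 3.11 V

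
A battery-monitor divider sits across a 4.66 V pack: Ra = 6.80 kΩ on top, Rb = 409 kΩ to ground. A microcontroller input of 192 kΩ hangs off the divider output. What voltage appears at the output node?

V_out ≈ 4.43 V

The load sits in parallel with Rb: Rb‖R_L = (409 × 192) / (409 + 192) = 130.7 kΩ.
V_out = 4.66 × 130.7 / (6.80 + 130.7) = 4.66 × 130.7/137.5 = 4.43 V.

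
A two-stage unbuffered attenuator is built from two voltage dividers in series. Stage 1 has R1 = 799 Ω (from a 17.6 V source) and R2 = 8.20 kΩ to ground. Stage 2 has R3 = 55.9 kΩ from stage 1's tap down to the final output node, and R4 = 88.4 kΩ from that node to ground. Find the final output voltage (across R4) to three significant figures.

V_out ≈ 9.78 V

Stage 2 presents R3+R4 = 144300 Ω as a load on stage 1's tap.
Stage 1's lower leg becomes R2‖(R3+R4) = 7759 Ω, so V_mid = 17.6 × 7759/8558 = 15.96 V.
Stage 2 is itself unloaded: V_out = V_mid × R4/(R3+R4) = 15.96 × 88400/144300 = 9.78 V.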